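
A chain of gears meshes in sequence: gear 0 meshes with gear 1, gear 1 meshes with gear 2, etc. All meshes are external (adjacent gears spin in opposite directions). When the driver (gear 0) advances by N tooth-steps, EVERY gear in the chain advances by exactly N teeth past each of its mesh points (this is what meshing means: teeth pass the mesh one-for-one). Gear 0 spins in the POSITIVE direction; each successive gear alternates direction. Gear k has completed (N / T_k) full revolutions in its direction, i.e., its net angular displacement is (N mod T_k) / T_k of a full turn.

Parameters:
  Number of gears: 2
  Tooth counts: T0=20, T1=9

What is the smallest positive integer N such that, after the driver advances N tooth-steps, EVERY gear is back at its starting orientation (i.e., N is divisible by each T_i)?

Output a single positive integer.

Gear k returns to start when N is a multiple of T_k.
All gears at start simultaneously when N is a common multiple of [20, 9]; the smallest such N is lcm(20, 9).
Start: lcm = T0 = 20
Fold in T1=9: gcd(20, 9) = 1; lcm(20, 9) = 20 * 9 / 1 = 180 / 1 = 180
Full cycle length = 180

Answer: 180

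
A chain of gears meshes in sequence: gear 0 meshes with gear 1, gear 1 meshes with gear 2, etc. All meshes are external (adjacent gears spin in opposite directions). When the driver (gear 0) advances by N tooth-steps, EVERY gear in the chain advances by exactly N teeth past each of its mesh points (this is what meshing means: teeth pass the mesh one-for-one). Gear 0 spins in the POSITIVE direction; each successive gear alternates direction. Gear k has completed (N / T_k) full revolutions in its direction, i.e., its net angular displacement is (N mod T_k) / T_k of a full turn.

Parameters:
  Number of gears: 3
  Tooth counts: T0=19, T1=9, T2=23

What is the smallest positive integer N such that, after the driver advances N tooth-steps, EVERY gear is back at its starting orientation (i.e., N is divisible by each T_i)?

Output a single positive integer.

Gear k returns to start when N is a multiple of T_k.
All gears at start simultaneously when N is a common multiple of [19, 9, 23]; the smallest such N is lcm(19, 9, 23).
Start: lcm = T0 = 19
Fold in T1=9: gcd(19, 9) = 1; lcm(19, 9) = 19 * 9 / 1 = 171 / 1 = 171
Fold in T2=23: gcd(171, 23) = 1; lcm(171, 23) = 171 * 23 / 1 = 3933 / 1 = 3933
Full cycle length = 3933

Answer: 3933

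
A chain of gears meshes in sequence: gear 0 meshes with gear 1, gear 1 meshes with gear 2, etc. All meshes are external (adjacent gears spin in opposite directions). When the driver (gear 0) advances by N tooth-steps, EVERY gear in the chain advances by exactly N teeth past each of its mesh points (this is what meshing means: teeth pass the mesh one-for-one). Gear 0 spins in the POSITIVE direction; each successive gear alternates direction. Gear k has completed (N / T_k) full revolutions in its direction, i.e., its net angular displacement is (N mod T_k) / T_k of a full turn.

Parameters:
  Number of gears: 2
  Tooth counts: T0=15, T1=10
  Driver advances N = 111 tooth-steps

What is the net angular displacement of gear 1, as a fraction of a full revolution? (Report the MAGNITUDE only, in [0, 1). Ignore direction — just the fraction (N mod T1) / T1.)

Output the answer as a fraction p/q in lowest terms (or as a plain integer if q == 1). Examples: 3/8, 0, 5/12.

Chain of 2 gears, tooth counts: [15, 10]
  gear 0: T0=15, direction=positive, advance = 111 mod 15 = 6 teeth = 6/15 turn
  gear 1: T1=10, direction=negative, advance = 111 mod 10 = 1 teeth = 1/10 turn
Gear 1: 111 mod 10 = 1
Fraction = 1 / 10 = 1/10 (gcd(1,10)=1) = 1/10

Answer: 1/10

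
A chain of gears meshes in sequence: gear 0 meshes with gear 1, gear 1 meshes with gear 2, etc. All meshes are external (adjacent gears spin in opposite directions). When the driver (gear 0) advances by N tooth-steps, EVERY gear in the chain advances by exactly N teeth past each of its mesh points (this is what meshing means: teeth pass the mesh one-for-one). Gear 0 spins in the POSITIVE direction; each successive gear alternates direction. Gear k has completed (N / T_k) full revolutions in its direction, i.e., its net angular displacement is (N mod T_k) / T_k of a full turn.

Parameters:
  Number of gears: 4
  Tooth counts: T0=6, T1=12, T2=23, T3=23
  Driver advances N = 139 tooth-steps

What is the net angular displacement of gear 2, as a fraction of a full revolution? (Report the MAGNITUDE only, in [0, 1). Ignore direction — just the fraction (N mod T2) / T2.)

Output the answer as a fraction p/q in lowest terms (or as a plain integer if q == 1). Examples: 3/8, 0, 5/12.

Chain of 4 gears, tooth counts: [6, 12, 23, 23]
  gear 0: T0=6, direction=positive, advance = 139 mod 6 = 1 teeth = 1/6 turn
  gear 1: T1=12, direction=negative, advance = 139 mod 12 = 7 teeth = 7/12 turn
  gear 2: T2=23, direction=positive, advance = 139 mod 23 = 1 teeth = 1/23 turn
  gear 3: T3=23, direction=negative, advance = 139 mod 23 = 1 teeth = 1/23 turn
Gear 2: 139 mod 23 = 1
Fraction = 1 / 23 = 1/23 (gcd(1,23)=1) = 1/23

Answer: 1/23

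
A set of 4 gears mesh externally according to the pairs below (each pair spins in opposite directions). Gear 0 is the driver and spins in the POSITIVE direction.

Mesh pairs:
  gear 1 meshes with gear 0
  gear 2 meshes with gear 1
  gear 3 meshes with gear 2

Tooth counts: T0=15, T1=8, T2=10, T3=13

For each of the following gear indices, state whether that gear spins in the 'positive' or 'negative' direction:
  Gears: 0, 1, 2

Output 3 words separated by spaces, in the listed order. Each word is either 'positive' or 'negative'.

Answer: positive negative positive

Derivation:
Gear 0 (driver): positive (depth 0)
  gear 1: meshes with gear 0 -> depth 1 -> negative (opposite of gear 0)
  gear 2: meshes with gear 1 -> depth 2 -> positive (opposite of gear 1)
  gear 3: meshes with gear 2 -> depth 3 -> negative (opposite of gear 2)
Queried indices 0, 1, 2 -> positive, negative, positive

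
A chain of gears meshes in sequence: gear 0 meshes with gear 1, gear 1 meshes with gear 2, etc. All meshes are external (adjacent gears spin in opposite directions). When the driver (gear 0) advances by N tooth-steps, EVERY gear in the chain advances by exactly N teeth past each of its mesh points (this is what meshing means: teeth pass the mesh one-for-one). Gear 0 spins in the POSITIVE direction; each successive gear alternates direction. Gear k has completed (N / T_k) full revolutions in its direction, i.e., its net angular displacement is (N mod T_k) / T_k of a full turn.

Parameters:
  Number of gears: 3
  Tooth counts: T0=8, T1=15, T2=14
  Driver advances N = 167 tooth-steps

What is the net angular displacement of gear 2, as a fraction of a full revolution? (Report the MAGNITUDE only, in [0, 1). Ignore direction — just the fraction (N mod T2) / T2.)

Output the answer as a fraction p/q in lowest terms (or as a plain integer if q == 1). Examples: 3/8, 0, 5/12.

Answer: 13/14

Derivation:
Chain of 3 gears, tooth counts: [8, 15, 14]
  gear 0: T0=8, direction=positive, advance = 167 mod 8 = 7 teeth = 7/8 turn
  gear 1: T1=15, direction=negative, advance = 167 mod 15 = 2 teeth = 2/15 turn
  gear 2: T2=14, direction=positive, advance = 167 mod 14 = 13 teeth = 13/14 turn
Gear 2: 167 mod 14 = 13
Fraction = 13 / 14 = 13/14 (gcd(13,14)=1) = 13/14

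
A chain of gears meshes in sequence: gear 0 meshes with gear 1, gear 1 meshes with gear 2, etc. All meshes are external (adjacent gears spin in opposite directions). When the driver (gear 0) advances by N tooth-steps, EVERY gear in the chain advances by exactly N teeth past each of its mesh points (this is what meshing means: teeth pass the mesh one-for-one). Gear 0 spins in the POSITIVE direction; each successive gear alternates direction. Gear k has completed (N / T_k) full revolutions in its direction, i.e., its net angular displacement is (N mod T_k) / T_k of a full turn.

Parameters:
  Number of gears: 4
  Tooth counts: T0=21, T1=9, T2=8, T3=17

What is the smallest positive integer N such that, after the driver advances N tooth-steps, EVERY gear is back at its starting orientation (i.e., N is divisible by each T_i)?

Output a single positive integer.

Gear k returns to start when N is a multiple of T_k.
All gears at start simultaneously when N is a common multiple of [21, 9, 8, 17]; the smallest such N is lcm(21, 9, 8, 17).
Start: lcm = T0 = 21
Fold in T1=9: gcd(21, 9) = 3; lcm(21, 9) = 21 * 9 / 3 = 189 / 3 = 63
Fold in T2=8: gcd(63, 8) = 1; lcm(63, 8) = 63 * 8 / 1 = 504 / 1 = 504
Fold in T3=17: gcd(504, 17) = 1; lcm(504, 17) = 504 * 17 / 1 = 8568 / 1 = 8568
Full cycle length = 8568

Answer: 8568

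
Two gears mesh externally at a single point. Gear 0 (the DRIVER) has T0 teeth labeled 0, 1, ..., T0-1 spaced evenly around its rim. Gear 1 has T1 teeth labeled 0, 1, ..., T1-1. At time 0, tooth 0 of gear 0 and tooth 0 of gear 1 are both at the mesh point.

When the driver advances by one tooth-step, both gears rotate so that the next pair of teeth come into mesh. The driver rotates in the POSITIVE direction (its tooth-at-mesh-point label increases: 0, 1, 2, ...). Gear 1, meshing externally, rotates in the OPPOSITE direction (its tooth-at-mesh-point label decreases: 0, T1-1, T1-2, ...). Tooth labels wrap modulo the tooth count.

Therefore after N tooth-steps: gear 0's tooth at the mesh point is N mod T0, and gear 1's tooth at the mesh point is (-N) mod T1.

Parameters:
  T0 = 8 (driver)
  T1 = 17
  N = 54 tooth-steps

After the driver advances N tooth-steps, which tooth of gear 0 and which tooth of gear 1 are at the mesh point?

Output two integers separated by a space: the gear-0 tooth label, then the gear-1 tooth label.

Gear 0 (driver, T0=8): tooth at mesh = N mod T0
  54 = 6 * 8 + 6, so 54 mod 8 = 6
  gear 0 tooth = 6
Gear 1 (driven, T1=17): tooth at mesh = (-N) mod T1
  54 = 3 * 17 + 3, so 54 mod 17 = 3
  (-54) mod 17 = (-3) mod 17 = 17 - 3 = 14
Mesh after 54 steps: gear-0 tooth 6 meets gear-1 tooth 14

Answer: 6 14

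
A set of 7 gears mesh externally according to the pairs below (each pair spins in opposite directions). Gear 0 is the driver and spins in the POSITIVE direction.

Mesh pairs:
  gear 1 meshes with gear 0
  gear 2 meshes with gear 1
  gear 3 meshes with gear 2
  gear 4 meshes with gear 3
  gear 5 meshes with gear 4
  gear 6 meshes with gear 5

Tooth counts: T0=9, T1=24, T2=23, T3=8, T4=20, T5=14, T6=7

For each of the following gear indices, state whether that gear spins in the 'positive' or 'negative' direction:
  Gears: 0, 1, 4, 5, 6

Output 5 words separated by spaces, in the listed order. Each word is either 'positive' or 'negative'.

Answer: positive negative positive negative positive

Derivation:
Gear 0 (driver): positive (depth 0)
  gear 1: meshes with gear 0 -> depth 1 -> negative (opposite of gear 0)
  gear 2: meshes with gear 1 -> depth 2 -> positive (opposite of gear 1)
  gear 3: meshes with gear 2 -> depth 3 -> negative (opposite of gear 2)
  gear 4: meshes with gear 3 -> depth 4 -> positive (opposite of gear 3)
  gear 5: meshes with gear 4 -> depth 5 -> negative (opposite of gear 4)
  gear 6: meshes with gear 5 -> depth 6 -> positive (opposite of gear 5)
Queried indices 0, 1, 4, 5, 6 -> positive, negative, positive, negative, positive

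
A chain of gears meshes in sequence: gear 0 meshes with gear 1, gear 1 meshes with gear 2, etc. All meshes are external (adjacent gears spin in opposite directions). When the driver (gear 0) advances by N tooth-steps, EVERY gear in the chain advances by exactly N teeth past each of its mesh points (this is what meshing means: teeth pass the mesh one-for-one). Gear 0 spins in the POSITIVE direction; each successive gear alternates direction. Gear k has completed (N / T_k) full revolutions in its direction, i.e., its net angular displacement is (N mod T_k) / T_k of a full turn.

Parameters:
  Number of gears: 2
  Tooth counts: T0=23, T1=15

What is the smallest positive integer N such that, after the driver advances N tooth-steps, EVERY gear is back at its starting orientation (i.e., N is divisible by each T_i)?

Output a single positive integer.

Answer: 345

Derivation:
Gear k returns to start when N is a multiple of T_k.
All gears at start simultaneously when N is a common multiple of [23, 15]; the smallest such N is lcm(23, 15).
Start: lcm = T0 = 23
Fold in T1=15: gcd(23, 15) = 1; lcm(23, 15) = 23 * 15 / 1 = 345 / 1 = 345
Full cycle length = 345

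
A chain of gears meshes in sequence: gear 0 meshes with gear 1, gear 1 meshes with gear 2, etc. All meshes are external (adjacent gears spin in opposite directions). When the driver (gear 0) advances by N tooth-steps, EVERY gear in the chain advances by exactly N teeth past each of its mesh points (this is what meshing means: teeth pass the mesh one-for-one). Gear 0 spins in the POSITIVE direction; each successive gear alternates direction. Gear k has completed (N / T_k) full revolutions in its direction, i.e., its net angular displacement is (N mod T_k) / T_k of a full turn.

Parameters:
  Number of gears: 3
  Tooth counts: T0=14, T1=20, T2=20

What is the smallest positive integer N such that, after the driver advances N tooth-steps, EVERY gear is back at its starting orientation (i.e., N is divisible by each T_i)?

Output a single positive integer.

Answer: 140

Derivation:
Gear k returns to start when N is a multiple of T_k.
All gears at start simultaneously when N is a common multiple of [14, 20, 20]; the smallest such N is lcm(14, 20, 20).
Start: lcm = T0 = 14
Fold in T1=20: gcd(14, 20) = 2; lcm(14, 20) = 14 * 20 / 2 = 280 / 2 = 140
Fold in T2=20: gcd(140, 20) = 20; lcm(140, 20) = 140 * 20 / 20 = 2800 / 20 = 140
Full cycle length = 140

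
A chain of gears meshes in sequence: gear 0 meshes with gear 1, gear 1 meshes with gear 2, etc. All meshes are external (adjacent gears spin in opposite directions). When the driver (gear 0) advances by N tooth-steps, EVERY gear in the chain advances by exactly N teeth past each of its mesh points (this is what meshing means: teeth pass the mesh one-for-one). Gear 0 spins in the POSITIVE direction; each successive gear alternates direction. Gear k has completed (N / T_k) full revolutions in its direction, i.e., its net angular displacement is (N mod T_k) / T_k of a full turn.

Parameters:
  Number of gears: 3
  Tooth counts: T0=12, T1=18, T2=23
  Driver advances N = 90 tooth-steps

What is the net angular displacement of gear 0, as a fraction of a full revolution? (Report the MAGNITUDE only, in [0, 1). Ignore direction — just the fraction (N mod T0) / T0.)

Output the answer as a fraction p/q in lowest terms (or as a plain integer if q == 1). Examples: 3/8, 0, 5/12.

Answer: 1/2

Derivation:
Chain of 3 gears, tooth counts: [12, 18, 23]
  gear 0: T0=12, direction=positive, advance = 90 mod 12 = 6 teeth = 6/12 turn
  gear 1: T1=18, direction=negative, advance = 90 mod 18 = 0 teeth = 0/18 turn
  gear 2: T2=23, direction=positive, advance = 90 mod 23 = 21 teeth = 21/23 turn
Gear 0: 90 mod 12 = 6
Fraction = 6 / 12 = 1/2 (gcd(6,12)=6) = 1/2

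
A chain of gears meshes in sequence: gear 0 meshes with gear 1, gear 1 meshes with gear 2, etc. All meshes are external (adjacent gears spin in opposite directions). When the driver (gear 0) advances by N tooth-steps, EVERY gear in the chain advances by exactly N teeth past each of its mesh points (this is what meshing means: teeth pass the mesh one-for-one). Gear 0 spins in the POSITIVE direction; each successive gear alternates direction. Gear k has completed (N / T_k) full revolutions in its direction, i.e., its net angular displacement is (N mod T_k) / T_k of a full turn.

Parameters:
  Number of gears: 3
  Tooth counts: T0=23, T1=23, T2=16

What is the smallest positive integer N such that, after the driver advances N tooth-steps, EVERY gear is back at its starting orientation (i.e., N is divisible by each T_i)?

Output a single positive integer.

Answer: 368

Derivation:
Gear k returns to start when N is a multiple of T_k.
All gears at start simultaneously when N is a common multiple of [23, 23, 16]; the smallest such N is lcm(23, 23, 16).
Start: lcm = T0 = 23
Fold in T1=23: gcd(23, 23) = 23; lcm(23, 23) = 23 * 23 / 23 = 529 / 23 = 23
Fold in T2=16: gcd(23, 16) = 1; lcm(23, 16) = 23 * 16 / 1 = 368 / 1 = 368
Full cycle length = 368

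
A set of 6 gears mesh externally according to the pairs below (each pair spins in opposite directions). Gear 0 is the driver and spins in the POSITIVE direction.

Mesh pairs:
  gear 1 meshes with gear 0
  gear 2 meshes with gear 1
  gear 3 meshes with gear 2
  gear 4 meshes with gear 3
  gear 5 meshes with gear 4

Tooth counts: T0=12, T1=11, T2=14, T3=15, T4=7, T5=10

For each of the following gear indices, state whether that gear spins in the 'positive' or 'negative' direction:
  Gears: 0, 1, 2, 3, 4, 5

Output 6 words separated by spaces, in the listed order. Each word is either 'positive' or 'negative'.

Answer: positive negative positive negative positive negative

Derivation:
Gear 0 (driver): positive (depth 0)
  gear 1: meshes with gear 0 -> depth 1 -> negative (opposite of gear 0)
  gear 2: meshes with gear 1 -> depth 2 -> positive (opposite of gear 1)
  gear 3: meshes with gear 2 -> depth 3 -> negative (opposite of gear 2)
  gear 4: meshes with gear 3 -> depth 4 -> positive (opposite of gear 3)
  gear 5: meshes with gear 4 -> depth 5 -> negative (opposite of gear 4)
Queried indices 0, 1, 2, 3, 4, 5 -> positive, negative, positive, negative, positive, negative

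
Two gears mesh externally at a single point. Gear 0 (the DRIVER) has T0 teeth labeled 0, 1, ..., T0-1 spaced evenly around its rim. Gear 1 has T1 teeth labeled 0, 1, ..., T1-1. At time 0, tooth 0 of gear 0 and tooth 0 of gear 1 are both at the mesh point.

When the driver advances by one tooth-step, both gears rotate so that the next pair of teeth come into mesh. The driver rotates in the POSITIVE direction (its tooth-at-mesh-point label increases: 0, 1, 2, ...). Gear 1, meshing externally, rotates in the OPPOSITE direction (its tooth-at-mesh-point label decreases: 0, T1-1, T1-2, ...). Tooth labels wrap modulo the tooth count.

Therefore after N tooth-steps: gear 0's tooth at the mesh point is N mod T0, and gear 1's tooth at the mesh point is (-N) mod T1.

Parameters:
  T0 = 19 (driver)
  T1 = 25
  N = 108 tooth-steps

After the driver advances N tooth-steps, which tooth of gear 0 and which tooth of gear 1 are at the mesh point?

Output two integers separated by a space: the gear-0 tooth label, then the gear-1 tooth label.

Gear 0 (driver, T0=19): tooth at mesh = N mod T0
  108 = 5 * 19 + 13, so 108 mod 19 = 13
  gear 0 tooth = 13
Gear 1 (driven, T1=25): tooth at mesh = (-N) mod T1
  108 = 4 * 25 + 8, so 108 mod 25 = 8
  (-108) mod 25 = (-8) mod 25 = 25 - 8 = 17
Mesh after 108 steps: gear-0 tooth 13 meets gear-1 tooth 17

Answer: 13 17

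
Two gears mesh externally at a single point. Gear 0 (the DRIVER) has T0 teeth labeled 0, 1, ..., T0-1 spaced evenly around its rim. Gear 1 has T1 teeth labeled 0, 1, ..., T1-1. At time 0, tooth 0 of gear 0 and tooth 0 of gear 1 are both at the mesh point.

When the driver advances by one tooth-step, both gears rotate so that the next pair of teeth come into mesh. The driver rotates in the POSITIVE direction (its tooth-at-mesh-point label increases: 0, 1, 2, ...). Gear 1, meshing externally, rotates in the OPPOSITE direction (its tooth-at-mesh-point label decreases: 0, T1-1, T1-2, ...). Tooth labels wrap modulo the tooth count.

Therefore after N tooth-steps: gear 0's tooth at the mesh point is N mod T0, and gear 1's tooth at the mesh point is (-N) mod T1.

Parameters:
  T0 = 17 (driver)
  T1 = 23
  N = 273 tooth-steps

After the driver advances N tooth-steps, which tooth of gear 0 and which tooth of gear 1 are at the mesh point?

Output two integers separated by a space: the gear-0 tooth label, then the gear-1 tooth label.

Gear 0 (driver, T0=17): tooth at mesh = N mod T0
  273 = 16 * 17 + 1, so 273 mod 17 = 1
  gear 0 tooth = 1
Gear 1 (driven, T1=23): tooth at mesh = (-N) mod T1
  273 = 11 * 23 + 20, so 273 mod 23 = 20
  (-273) mod 23 = (-20) mod 23 = 23 - 20 = 3
Mesh after 273 steps: gear-0 tooth 1 meets gear-1 tooth 3

Answer: 1 3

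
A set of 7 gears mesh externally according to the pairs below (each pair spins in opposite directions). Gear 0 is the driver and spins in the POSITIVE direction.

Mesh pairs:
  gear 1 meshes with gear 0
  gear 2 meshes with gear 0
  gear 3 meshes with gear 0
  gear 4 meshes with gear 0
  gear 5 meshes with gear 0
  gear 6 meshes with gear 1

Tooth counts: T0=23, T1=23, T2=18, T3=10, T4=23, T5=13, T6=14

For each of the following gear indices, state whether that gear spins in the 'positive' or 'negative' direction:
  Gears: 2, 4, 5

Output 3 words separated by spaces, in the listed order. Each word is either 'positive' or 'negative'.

Gear 0 (driver): positive (depth 0)
  gear 1: meshes with gear 0 -> depth 1 -> negative (opposite of gear 0)
  gear 2: meshes with gear 0 -> depth 1 -> negative (opposite of gear 0)
  gear 3: meshes with gear 0 -> depth 1 -> negative (opposite of gear 0)
  gear 4: meshes with gear 0 -> depth 1 -> negative (opposite of gear 0)
  gear 5: meshes with gear 0 -> depth 1 -> negative (opposite of gear 0)
  gear 6: meshes with gear 1 -> depth 2 -> positive (opposite of gear 1)
Queried indices 2, 4, 5 -> negative, negative, negative

Answer: negative negative negative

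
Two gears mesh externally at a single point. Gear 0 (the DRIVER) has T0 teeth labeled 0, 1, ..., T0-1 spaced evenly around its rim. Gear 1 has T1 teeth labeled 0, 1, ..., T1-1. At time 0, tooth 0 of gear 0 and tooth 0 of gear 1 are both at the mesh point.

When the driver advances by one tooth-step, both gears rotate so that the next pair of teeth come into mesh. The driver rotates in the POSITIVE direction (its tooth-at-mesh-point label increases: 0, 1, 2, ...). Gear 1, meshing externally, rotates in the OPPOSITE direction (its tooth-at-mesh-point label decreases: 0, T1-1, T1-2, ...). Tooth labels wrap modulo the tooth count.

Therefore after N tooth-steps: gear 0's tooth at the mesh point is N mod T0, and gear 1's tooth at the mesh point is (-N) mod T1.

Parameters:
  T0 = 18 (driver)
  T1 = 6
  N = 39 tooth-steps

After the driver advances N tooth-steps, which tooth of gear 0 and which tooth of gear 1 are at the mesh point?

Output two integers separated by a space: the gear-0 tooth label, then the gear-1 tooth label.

Answer: 3 3

Derivation:
Gear 0 (driver, T0=18): tooth at mesh = N mod T0
  39 = 2 * 18 + 3, so 39 mod 18 = 3
  gear 0 tooth = 3
Gear 1 (driven, T1=6): tooth at mesh = (-N) mod T1
  39 = 6 * 6 + 3, so 39 mod 6 = 3
  (-39) mod 6 = (-3) mod 6 = 6 - 3 = 3
Mesh after 39 steps: gear-0 tooth 3 meets gear-1 tooth 3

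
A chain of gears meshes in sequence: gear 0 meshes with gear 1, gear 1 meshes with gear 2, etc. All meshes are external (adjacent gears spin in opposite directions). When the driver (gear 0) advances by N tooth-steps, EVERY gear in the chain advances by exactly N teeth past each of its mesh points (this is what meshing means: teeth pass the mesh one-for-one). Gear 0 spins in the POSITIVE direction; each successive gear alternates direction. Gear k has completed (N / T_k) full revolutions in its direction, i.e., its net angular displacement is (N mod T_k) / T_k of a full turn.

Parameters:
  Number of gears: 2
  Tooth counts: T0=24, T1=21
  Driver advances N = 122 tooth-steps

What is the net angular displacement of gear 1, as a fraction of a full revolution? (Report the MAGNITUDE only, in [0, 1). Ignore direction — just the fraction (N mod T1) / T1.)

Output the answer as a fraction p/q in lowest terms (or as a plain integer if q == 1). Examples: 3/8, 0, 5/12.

Answer: 17/21

Derivation:
Chain of 2 gears, tooth counts: [24, 21]
  gear 0: T0=24, direction=positive, advance = 122 mod 24 = 2 teeth = 2/24 turn
  gear 1: T1=21, direction=negative, advance = 122 mod 21 = 17 teeth = 17/21 turn
Gear 1: 122 mod 21 = 17
Fraction = 17 / 21 = 17/21 (gcd(17,21)=1) = 17/21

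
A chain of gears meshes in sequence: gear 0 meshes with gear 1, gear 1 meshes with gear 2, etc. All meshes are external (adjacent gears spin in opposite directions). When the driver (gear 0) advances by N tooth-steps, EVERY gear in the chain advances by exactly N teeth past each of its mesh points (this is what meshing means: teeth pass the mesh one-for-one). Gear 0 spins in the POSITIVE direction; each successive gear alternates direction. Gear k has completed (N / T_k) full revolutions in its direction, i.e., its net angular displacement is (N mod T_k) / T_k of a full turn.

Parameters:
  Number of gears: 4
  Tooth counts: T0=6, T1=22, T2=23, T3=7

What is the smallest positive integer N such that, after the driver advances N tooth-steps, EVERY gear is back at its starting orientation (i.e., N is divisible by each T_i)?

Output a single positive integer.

Gear k returns to start when N is a multiple of T_k.
All gears at start simultaneously when N is a common multiple of [6, 22, 23, 7]; the smallest such N is lcm(6, 22, 23, 7).
Start: lcm = T0 = 6
Fold in T1=22: gcd(6, 22) = 2; lcm(6, 22) = 6 * 22 / 2 = 132 / 2 = 66
Fold in T2=23: gcd(66, 23) = 1; lcm(66, 23) = 66 * 23 / 1 = 1518 / 1 = 1518
Fold in T3=7: gcd(1518, 7) = 1; lcm(1518, 7) = 1518 * 7 / 1 = 10626 / 1 = 10626
Full cycle length = 10626

Answer: 10626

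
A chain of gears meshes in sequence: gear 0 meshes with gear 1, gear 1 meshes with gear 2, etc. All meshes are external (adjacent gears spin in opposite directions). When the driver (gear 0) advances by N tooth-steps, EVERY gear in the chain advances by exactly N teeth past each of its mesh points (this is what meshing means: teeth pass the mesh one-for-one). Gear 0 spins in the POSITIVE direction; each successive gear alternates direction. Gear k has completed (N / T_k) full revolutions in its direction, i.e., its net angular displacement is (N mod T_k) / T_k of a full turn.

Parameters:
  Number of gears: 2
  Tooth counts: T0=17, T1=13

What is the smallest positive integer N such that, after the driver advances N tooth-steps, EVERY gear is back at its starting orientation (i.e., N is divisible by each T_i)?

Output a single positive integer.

Gear k returns to start when N is a multiple of T_k.
All gears at start simultaneously when N is a common multiple of [17, 13]; the smallest such N is lcm(17, 13).
Start: lcm = T0 = 17
Fold in T1=13: gcd(17, 13) = 1; lcm(17, 13) = 17 * 13 / 1 = 221 / 1 = 221
Full cycle length = 221

Answer: 221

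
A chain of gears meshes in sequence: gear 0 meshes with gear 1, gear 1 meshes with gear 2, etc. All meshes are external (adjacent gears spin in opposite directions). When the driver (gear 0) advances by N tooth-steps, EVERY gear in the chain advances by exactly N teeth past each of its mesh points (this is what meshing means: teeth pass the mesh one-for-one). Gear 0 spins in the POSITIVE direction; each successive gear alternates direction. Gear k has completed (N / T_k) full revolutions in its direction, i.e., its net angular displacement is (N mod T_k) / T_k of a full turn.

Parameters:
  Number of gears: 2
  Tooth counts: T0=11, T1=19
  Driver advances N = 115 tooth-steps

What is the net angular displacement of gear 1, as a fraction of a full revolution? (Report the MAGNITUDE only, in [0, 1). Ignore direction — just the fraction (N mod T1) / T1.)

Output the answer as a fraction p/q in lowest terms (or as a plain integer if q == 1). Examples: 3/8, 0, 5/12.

Chain of 2 gears, tooth counts: [11, 19]
  gear 0: T0=11, direction=positive, advance = 115 mod 11 = 5 teeth = 5/11 turn
  gear 1: T1=19, direction=negative, advance = 115 mod 19 = 1 teeth = 1/19 turn
Gear 1: 115 mod 19 = 1
Fraction = 1 / 19 = 1/19 (gcd(1,19)=1) = 1/19

Answer: 1/19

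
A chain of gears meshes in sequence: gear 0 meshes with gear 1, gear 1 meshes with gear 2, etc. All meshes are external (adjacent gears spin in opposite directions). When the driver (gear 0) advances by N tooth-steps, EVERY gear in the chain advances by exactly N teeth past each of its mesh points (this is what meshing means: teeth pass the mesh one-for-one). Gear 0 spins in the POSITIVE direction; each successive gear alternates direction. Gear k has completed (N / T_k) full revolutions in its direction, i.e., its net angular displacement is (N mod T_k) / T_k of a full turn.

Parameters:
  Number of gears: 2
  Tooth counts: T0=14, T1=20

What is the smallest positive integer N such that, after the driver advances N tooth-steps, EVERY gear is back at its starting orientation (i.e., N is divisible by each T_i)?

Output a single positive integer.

Gear k returns to start when N is a multiple of T_k.
All gears at start simultaneously when N is a common multiple of [14, 20]; the smallest such N is lcm(14, 20).
Start: lcm = T0 = 14
Fold in T1=20: gcd(14, 20) = 2; lcm(14, 20) = 14 * 20 / 2 = 280 / 2 = 140
Full cycle length = 140

Answer: 140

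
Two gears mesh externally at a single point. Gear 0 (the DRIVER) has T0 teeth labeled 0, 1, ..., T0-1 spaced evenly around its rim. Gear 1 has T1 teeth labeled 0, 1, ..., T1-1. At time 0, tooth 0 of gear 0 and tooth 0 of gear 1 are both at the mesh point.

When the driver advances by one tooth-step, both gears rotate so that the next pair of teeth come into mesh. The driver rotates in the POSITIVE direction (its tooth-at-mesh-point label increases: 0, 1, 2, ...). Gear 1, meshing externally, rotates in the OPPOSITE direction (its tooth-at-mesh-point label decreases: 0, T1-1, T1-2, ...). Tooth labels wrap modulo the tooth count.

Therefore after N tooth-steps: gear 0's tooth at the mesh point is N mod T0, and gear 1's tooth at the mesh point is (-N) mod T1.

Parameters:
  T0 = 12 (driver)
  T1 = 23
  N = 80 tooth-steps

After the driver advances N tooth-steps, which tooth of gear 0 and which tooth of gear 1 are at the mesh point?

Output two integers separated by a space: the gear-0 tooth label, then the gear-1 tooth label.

Answer: 8 12

Derivation:
Gear 0 (driver, T0=12): tooth at mesh = N mod T0
  80 = 6 * 12 + 8, so 80 mod 12 = 8
  gear 0 tooth = 8
Gear 1 (driven, T1=23): tooth at mesh = (-N) mod T1
  80 = 3 * 23 + 11, so 80 mod 23 = 11
  (-80) mod 23 = (-11) mod 23 = 23 - 11 = 12
Mesh after 80 steps: gear-0 tooth 8 meets gear-1 tooth 12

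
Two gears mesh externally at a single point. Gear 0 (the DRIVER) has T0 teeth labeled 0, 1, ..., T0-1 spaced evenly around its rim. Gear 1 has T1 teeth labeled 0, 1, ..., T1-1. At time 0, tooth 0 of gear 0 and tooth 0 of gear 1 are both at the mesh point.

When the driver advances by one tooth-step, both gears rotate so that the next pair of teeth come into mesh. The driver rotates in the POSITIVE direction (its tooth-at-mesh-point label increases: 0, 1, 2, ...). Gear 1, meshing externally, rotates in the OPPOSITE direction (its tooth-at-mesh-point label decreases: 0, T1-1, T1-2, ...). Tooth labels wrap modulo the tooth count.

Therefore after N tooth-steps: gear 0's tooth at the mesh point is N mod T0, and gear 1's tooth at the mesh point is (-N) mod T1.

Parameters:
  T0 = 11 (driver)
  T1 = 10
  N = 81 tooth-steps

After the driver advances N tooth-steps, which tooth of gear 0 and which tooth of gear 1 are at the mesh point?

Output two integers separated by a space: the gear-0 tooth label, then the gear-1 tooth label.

Answer: 4 9

Derivation:
Gear 0 (driver, T0=11): tooth at mesh = N mod T0
  81 = 7 * 11 + 4, so 81 mod 11 = 4
  gear 0 tooth = 4
Gear 1 (driven, T1=10): tooth at mesh = (-N) mod T1
  81 = 8 * 10 + 1, so 81 mod 10 = 1
  (-81) mod 10 = (-1) mod 10 = 10 - 1 = 9
Mesh after 81 steps: gear-0 tooth 4 meets gear-1 tooth 9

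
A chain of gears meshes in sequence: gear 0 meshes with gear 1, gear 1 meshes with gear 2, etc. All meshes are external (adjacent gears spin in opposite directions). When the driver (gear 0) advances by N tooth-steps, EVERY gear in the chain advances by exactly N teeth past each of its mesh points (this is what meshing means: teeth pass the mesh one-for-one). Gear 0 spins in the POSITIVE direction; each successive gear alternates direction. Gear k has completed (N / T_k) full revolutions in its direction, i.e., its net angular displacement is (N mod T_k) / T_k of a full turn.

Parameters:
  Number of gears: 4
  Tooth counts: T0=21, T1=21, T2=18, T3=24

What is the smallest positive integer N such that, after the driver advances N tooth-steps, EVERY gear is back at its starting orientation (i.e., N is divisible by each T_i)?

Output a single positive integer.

Answer: 504

Derivation:
Gear k returns to start when N is a multiple of T_k.
All gears at start simultaneously when N is a common multiple of [21, 21, 18, 24]; the smallest such N is lcm(21, 21, 18, 24).
Start: lcm = T0 = 21
Fold in T1=21: gcd(21, 21) = 21; lcm(21, 21) = 21 * 21 / 21 = 441 / 21 = 21
Fold in T2=18: gcd(21, 18) = 3; lcm(21, 18) = 21 * 18 / 3 = 378 / 3 = 126
Fold in T3=24: gcd(126, 24) = 6; lcm(126, 24) = 126 * 24 / 6 = 3024 / 6 = 504
Full cycle length = 504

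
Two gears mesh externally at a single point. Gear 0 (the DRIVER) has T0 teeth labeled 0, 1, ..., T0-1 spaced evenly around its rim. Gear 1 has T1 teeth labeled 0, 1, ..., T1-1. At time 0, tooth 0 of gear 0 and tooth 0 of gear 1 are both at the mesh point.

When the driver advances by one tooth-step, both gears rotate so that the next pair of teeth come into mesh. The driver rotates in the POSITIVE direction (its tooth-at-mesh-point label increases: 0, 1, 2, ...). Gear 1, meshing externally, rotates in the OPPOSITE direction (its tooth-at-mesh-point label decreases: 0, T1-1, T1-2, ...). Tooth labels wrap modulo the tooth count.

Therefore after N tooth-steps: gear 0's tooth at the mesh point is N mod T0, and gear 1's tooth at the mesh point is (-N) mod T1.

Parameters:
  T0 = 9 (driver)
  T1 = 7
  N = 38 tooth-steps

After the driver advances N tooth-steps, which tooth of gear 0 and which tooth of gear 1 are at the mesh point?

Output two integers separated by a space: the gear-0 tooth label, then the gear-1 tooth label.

Gear 0 (driver, T0=9): tooth at mesh = N mod T0
  38 = 4 * 9 + 2, so 38 mod 9 = 2
  gear 0 tooth = 2
Gear 1 (driven, T1=7): tooth at mesh = (-N) mod T1
  38 = 5 * 7 + 3, so 38 mod 7 = 3
  (-38) mod 7 = (-3) mod 7 = 7 - 3 = 4
Mesh after 38 steps: gear-0 tooth 2 meets gear-1 tooth 4

Answer: 2 4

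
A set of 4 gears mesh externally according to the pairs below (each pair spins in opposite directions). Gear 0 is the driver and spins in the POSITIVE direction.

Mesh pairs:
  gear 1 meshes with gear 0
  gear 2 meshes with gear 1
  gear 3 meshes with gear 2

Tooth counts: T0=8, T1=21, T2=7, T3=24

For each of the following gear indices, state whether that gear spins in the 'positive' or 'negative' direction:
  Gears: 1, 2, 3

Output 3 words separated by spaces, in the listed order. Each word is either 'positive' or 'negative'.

Answer: negative positive negative

Derivation:
Gear 0 (driver): positive (depth 0)
  gear 1: meshes with gear 0 -> depth 1 -> negative (opposite of gear 0)
  gear 2: meshes with gear 1 -> depth 2 -> positive (opposite of gear 1)
  gear 3: meshes with gear 2 -> depth 3 -> negative (opposite of gear 2)
Queried indices 1, 2, 3 -> negative, positive, negative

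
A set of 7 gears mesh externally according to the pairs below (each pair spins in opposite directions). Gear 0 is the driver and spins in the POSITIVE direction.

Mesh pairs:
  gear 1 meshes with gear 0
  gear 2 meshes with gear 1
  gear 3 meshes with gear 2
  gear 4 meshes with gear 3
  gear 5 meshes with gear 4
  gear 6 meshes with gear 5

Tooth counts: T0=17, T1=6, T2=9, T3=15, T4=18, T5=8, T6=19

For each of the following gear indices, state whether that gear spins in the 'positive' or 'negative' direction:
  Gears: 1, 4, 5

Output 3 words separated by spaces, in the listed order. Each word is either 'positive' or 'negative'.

Answer: negative positive negative

Derivation:
Gear 0 (driver): positive (depth 0)
  gear 1: meshes with gear 0 -> depth 1 -> negative (opposite of gear 0)
  gear 2: meshes with gear 1 -> depth 2 -> positive (opposite of gear 1)
  gear 3: meshes with gear 2 -> depth 3 -> negative (opposite of gear 2)
  gear 4: meshes with gear 3 -> depth 4 -> positive (opposite of gear 3)
  gear 5: meshes with gear 4 -> depth 5 -> negative (opposite of gear 4)
  gear 6: meshes with gear 5 -> depth 6 -> positive (opposite of gear 5)
Queried indices 1, 4, 5 -> negative, positive, negative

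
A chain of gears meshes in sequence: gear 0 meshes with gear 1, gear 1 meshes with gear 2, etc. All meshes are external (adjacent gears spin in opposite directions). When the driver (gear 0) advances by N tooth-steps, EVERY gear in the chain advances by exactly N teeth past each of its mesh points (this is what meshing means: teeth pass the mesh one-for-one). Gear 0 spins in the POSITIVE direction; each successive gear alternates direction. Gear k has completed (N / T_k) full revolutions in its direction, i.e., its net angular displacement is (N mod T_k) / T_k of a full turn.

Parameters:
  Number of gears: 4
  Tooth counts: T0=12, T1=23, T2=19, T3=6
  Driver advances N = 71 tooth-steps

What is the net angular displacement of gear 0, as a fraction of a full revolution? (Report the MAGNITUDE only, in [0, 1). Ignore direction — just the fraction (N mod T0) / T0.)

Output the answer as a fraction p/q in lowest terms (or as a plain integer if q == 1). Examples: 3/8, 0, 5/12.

Chain of 4 gears, tooth counts: [12, 23, 19, 6]
  gear 0: T0=12, direction=positive, advance = 71 mod 12 = 11 teeth = 11/12 turn
  gear 1: T1=23, direction=negative, advance = 71 mod 23 = 2 teeth = 2/23 turn
  gear 2: T2=19, direction=positive, advance = 71 mod 19 = 14 teeth = 14/19 turn
  gear 3: T3=6, direction=negative, advance = 71 mod 6 = 5 teeth = 5/6 turn
Gear 0: 71 mod 12 = 11
Fraction = 11 / 12 = 11/12 (gcd(11,12)=1) = 11/12

Answer: 11/12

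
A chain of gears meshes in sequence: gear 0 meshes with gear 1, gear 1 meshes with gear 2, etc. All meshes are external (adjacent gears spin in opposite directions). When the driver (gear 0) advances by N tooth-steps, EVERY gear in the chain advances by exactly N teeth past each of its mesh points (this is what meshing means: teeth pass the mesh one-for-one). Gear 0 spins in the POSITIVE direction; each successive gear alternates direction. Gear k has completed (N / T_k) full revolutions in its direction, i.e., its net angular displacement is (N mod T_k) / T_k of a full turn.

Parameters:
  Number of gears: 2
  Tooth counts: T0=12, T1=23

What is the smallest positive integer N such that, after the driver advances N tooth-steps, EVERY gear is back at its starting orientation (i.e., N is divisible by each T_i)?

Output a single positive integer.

Gear k returns to start when N is a multiple of T_k.
All gears at start simultaneously when N is a common multiple of [12, 23]; the smallest such N is lcm(12, 23).
Start: lcm = T0 = 12
Fold in T1=23: gcd(12, 23) = 1; lcm(12, 23) = 12 * 23 / 1 = 276 / 1 = 276
Full cycle length = 276

Answer: 276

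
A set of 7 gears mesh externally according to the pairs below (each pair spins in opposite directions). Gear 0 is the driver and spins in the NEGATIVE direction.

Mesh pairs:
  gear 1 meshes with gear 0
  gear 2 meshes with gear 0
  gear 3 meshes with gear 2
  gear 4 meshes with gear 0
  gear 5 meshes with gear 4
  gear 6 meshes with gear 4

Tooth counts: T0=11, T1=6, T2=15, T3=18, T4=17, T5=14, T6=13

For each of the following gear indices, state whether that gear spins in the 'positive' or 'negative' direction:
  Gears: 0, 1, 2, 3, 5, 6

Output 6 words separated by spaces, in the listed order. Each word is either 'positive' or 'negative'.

Answer: negative positive positive negative negative negative

Derivation:
Gear 0 (driver): negative (depth 0)
  gear 1: meshes with gear 0 -> depth 1 -> positive (opposite of gear 0)
  gear 2: meshes with gear 0 -> depth 1 -> positive (opposite of gear 0)
  gear 3: meshes with gear 2 -> depth 2 -> negative (opposite of gear 2)
  gear 4: meshes with gear 0 -> depth 1 -> positive (opposite of gear 0)
  gear 5: meshes with gear 4 -> depth 2 -> negative (opposite of gear 4)
  gear 6: meshes with gear 4 -> depth 2 -> negative (opposite of gear 4)
Queried indices 0, 1, 2, 3, 5, 6 -> negative, positive, positive, negative, negative, negative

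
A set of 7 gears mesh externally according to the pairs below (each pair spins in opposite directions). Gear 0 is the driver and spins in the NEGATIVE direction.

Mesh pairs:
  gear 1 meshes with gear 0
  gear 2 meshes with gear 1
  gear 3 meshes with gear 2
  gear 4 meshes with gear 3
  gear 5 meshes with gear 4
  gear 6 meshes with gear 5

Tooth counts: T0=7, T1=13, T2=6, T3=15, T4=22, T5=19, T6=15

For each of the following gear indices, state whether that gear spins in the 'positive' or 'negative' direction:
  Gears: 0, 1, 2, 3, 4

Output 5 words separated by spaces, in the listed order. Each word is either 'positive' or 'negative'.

Gear 0 (driver): negative (depth 0)
  gear 1: meshes with gear 0 -> depth 1 -> positive (opposite of gear 0)
  gear 2: meshes with gear 1 -> depth 2 -> negative (opposite of gear 1)
  gear 3: meshes with gear 2 -> depth 3 -> positive (opposite of gear 2)
  gear 4: meshes with gear 3 -> depth 4 -> negative (opposite of gear 3)
  gear 5: meshes with gear 4 -> depth 5 -> positive (opposite of gear 4)
  gear 6: meshes with gear 5 -> depth 6 -> negative (opposite of gear 5)
Queried indices 0, 1, 2, 3, 4 -> negative, positive, negative, positive, negative

Answer: negative positive negative positive negative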